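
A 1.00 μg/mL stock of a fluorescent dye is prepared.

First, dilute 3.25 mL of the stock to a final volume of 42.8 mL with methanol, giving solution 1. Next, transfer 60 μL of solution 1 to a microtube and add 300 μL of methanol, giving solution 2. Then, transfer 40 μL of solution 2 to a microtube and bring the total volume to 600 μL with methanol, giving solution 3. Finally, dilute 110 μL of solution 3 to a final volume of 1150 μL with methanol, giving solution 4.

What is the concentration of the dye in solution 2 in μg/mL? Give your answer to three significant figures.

Step 1: 3.25 mL brought to 42.8 mL → factor 42.8/3.25 = 13.169
Step 2: 60 μL + 300 μL = 360 μL total → factor 360/60 = 6
Dilution factor through solution 2 = 13.169 × 6 = 79.015
[solution 2] = 1.00 μg/mL / 79.015 = 0.0127 μg/mL

0.0127 μg/mL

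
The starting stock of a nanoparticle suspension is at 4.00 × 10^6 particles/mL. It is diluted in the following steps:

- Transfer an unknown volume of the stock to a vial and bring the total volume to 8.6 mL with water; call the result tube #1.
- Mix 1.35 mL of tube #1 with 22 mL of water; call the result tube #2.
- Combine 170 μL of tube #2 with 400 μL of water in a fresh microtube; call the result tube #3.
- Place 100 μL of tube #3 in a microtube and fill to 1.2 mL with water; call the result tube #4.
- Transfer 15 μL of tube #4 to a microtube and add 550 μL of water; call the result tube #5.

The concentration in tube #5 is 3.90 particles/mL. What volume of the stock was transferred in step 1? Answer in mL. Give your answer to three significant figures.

Step 1: v brought to 8.6 mL → factor = 8.6 mL/v
Step 2: 1.35 mL + 22 mL = 23.35 mL total → factor 23.35/1.35 = 17.296
Step 3: 170 μL + 400 μL = 570 μL total → factor 570/170 = 3.3529
Step 4: 100 μL brought to 1.2 mL → factor 1200/100 = 12
Step 5: 15 μL + 550 μL = 565 μL total → factor 565/15 = 37.667
Product of known-step factors = 26213
Overall factor = 4.00 × 10^6 particles/mL / (3.90 particles/mL) = 1.0256 × 10^6
Step-1 factor = 1.0256 × 10^6 / 26213 = 39.127
v = 8.6 mL / 39.127 = 0.220 mL

0.220 mL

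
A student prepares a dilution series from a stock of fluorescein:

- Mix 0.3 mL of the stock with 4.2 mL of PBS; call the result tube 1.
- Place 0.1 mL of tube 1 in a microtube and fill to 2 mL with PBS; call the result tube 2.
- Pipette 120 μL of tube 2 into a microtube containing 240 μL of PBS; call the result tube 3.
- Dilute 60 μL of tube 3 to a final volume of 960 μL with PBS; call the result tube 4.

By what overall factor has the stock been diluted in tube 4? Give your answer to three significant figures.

Step 1: 0.3 mL + 4.2 mL = 4.5 mL total → factor 4.5/0.3 = 15
Step 2: 0.1 mL brought to 2 mL → factor 2/0.1 = 20
Step 3: 120 μL + 240 μL = 360 μL total → factor 360/120 = 3
Step 4: 60 μL brought to 960 μL → factor 960/60 = 16
Overall dilution factor = 15 × 20 × 3 × 16 = 14400

1.44 × 10^4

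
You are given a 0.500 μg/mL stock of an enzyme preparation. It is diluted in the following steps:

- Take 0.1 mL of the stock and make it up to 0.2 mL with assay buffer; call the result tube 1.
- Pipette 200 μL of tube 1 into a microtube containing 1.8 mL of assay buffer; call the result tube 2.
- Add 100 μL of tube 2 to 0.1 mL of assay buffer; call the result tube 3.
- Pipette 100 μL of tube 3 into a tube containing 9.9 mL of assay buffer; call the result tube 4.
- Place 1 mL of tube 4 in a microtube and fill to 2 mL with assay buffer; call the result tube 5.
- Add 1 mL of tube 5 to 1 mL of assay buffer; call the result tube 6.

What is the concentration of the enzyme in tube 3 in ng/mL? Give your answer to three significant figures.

Step 1: 0.1 mL brought to 0.2 mL → factor 0.2/0.1 = 2
Step 2: 200 μL + 1.8 mL = 2000 μL total → factor 2000/200 = 10
Step 3: 100 μL + 0.1 mL = 200 μL total → factor 200/100 = 2
Dilution factor through tube 3 = 2 × 10 × 2 = 40
[tube 3] = 0.500 μg/mL / 40 = 0.01250 μg/mL = 12.5 ng/mL

12.5 ng/mL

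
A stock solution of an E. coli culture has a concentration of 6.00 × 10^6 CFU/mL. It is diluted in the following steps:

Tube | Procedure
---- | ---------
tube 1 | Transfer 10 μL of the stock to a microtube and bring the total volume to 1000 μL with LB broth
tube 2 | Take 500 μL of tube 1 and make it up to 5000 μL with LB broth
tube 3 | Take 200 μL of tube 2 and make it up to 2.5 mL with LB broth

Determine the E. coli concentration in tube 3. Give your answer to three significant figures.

480 CFU/mL

Step 1: 10 μL brought to 1000 μL → factor 1000/10 = 100
Step 2: 500 μL brought to 5000 μL → factor 5000/500 = 10
Step 3: 200 μL brought to 2.5 mL → factor 2500/200 = 12.5
Overall dilution factor = 100 × 10 × 12.5 = 12500
Final = 6.00 × 10^6 CFU/mL / 12500 = 480 CFU/mL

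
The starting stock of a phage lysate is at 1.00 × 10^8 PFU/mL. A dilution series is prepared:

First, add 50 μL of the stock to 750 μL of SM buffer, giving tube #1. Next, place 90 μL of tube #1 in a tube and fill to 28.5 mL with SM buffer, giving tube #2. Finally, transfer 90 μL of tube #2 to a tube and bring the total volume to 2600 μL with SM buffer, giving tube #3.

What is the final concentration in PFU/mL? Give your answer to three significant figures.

683 PFU/mL

Step 1: 50 μL + 750 μL = 800 μL total → factor 800/50 = 16
Step 2: 90 μL brought to 28.5 mL → factor 28500/90 = 316.67
Step 3: 90 μL brought to 2600 μL → factor 2600/90 = 28.889
Overall dilution factor = 16 × 316.67 × 28.889 = 1.4637 × 10^5
Final = 1.00 × 10^8 PFU/mL / 1.4637 × 10^5 = 683 PFU/mL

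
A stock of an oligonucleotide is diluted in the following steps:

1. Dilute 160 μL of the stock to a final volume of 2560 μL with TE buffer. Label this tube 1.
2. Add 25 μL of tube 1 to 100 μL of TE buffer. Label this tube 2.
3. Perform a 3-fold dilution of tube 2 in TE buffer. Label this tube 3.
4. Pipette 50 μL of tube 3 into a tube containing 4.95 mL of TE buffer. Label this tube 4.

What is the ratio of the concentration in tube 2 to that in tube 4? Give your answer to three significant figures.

300

Step 1: 160 μL brought to 2560 μL → factor 2560/160 = 16
Step 2: 25 μL + 100 μL = 125 μL total → factor 125/25 = 5
Step 3: 3-fold → factor 3
Step 4: 50 μL + 4.95 mL = 5000 μL total → factor 5000/50 = 100
Dilution factor to tube 2 = 80; to tube 4 = 24000
[tube 2]/[tube 4] = (factor to tube 4)/(factor to tube 2) = 24000/80 = 300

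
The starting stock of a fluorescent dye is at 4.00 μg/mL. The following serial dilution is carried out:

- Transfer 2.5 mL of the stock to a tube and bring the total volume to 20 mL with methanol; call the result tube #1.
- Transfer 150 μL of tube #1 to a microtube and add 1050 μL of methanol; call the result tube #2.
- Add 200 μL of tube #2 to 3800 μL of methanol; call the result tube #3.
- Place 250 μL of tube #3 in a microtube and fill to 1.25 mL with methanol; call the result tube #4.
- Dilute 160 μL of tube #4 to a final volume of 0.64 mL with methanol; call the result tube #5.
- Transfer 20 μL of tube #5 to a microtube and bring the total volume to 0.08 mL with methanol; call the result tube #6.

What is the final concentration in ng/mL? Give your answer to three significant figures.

Step 1: 2.5 mL brought to 20 mL → factor 20/2.5 = 8
Step 2: 150 μL + 1050 μL = 1200 μL total → factor 1200/150 = 8
Step 3: 200 μL + 3800 μL = 4000 μL total → factor 4000/200 = 20
Step 4: 250 μL brought to 1.25 mL → factor 1250/250 = 5
Step 5: 160 μL brought to 0.64 mL → factor 640/160 = 4
Step 6: 20 μL brought to 0.08 mL → factor 80/20 = 4
Overall dilution factor = 8 × 8 × 20 × 5 × 4 × 4 = 1.024 × 10^5
Final = 4.00 μg/mL / 1.024 × 10^5 = 3.906 × 10^-5 μg/mL = 0.0391 ng/mL

0.0391 ng/mL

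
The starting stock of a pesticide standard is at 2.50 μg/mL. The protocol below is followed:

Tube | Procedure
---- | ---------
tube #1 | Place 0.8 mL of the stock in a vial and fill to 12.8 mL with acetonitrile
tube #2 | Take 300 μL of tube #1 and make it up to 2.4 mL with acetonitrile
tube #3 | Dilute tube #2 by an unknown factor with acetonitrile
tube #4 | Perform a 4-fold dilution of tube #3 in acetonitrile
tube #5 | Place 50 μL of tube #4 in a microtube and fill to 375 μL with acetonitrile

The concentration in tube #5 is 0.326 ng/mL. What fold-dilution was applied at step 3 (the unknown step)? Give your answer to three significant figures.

Step 1: 0.8 mL brought to 12.8 mL → factor 12.8/0.8 = 16
Step 2: 300 μL brought to 2.4 mL → factor 2400/300 = 8
Step 3: unknown factor x
Step 4: 4-fold → factor 4
Step 5: 50 μL brought to 375 μL → factor 375/50 = 7.5
Product of known-step factors = 3840
Overall factor = 2.50 μg/mL / (0.326 ng/mL) = 7668.7
x = 7668.7 / 3840 = 2.00

2.00-fold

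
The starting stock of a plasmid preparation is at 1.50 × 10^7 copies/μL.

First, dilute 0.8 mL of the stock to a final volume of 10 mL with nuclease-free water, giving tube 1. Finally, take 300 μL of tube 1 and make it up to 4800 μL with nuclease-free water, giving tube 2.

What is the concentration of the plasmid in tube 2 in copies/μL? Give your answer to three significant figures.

Step 1: 0.8 mL brought to 10 mL → factor 10/0.8 = 12.5
Step 2: 300 μL brought to 4800 μL → factor 4800/300 = 16
Overall dilution factor = 12.5 × 16 = 200
Final = 1.50 × 10^7 copies/μL / 200 = 7.50 × 10^4 copies/μL

7.50 × 10^4 copies/μL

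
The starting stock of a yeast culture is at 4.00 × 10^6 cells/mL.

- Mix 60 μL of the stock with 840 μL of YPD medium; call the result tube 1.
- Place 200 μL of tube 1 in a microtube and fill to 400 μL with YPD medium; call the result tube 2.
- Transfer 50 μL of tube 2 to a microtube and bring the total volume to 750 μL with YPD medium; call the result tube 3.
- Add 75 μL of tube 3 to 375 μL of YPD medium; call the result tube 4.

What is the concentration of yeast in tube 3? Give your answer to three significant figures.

8.89 × 10^3 cells/mL

Step 1: 60 μL + 840 μL = 900 μL total → factor 900/60 = 15
Step 2: 200 μL brought to 400 μL → factor 400/200 = 2
Step 3: 50 μL brought to 750 μL → factor 750/50 = 15
Dilution factor through tube 3 = 15 × 2 × 15 = 450
[tube 3] = 4.00 × 10^6 cells/mL / 450 = 8.89 × 10^3 cells/mL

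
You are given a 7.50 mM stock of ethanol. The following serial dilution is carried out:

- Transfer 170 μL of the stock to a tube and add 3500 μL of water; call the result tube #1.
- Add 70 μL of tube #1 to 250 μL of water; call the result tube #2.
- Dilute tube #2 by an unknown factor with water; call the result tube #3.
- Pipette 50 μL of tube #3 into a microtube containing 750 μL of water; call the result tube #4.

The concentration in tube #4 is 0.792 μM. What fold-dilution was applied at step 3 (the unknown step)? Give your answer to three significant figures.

Step 1: 170 μL + 3500 μL = 3670 μL total → factor 3670/170 = 21.588
Step 2: 70 μL + 250 μL = 320 μL total → factor 320/70 = 4.5714
Step 3: unknown factor x
Step 4: 50 μL + 750 μL = 800 μL total → factor 800/50 = 16
Product of known-step factors = 1579
Overall factor = 7.50 mM / (0.792 μM) = 9469.7
x = 9469.7 / 1579 = 6.00

6.00-fold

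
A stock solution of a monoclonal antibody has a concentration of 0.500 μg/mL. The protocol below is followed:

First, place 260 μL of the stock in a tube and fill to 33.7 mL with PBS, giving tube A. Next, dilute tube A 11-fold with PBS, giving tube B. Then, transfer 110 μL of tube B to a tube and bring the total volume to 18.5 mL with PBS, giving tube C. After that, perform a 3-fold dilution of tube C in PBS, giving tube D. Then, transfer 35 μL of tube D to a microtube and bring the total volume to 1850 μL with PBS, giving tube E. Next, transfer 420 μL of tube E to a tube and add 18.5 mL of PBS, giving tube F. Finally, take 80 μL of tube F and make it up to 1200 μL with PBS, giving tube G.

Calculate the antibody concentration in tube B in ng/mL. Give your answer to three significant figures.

Step 1: 260 μL brought to 33.7 mL → factor 33700/260 = 129.62
Step 2: 11-fold → factor 11
Dilution factor through tube B = 129.62 × 11 = 1425.8
[tube B] = 0.500 μg/mL / 1425.8 = 0.0003507 μg/mL = 0.351 ng/mL

0.351 ng/mL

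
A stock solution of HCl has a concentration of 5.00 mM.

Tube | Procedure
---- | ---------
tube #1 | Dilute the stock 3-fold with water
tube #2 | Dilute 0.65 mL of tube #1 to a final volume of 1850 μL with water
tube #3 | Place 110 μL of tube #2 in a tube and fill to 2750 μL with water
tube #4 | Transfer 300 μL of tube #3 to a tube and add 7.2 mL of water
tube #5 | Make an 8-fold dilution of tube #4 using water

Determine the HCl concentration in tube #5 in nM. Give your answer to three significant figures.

Step 1: 3-fold → factor 3
Step 2: 0.65 mL brought to 1850 μL → factor 1.85/0.65 = 2.8462
Step 3: 110 μL brought to 2750 μL → factor 2750/110 = 25
Step 4: 300 μL + 7.2 mL = 7500 μL total → factor 7500/300 = 25
Step 5: 8-fold → factor 8
Overall dilution factor = 3 × 2.8462 × 25 × 25 × 8 = 42692
Final = 5.00 mM / 42692 = 0.0001171 mM = 117 nM

117 nM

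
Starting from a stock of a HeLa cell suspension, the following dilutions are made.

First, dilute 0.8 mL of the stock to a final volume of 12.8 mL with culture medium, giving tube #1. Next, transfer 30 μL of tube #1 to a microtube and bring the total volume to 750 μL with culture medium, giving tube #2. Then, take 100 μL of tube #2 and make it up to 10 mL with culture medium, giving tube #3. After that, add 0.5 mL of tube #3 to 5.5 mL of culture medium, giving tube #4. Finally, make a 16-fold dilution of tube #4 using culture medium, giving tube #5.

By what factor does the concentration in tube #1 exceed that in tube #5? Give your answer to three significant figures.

Step 1: 0.8 mL brought to 12.8 mL → factor 12.8/0.8 = 16
Step 2: 30 μL brought to 750 μL → factor 750/30 = 25
Step 3: 100 μL brought to 10 mL → factor 10000/100 = 100
Step 4: 0.5 mL + 5.5 mL = 6 mL total → factor 6/0.5 = 12
Step 5: 16-fold → factor 16
Dilution factor to tube #1 = 16; to tube #5 = 7.68 × 10^6
[tube #1]/[tube #5] = (factor to tube #5)/(factor to tube #1) = 7.68 × 10^6/16 = 4.80 × 10^5

4.80 × 10^5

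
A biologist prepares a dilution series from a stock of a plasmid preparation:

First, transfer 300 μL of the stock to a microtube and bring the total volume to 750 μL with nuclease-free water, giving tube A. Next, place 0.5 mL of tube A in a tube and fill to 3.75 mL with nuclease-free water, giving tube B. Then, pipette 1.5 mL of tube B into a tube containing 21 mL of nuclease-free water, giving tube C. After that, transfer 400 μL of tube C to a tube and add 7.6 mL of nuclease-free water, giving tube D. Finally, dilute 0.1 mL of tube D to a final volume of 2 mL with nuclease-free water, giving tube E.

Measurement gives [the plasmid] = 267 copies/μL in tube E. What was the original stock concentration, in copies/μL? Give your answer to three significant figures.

3.00 × 10^7 copies/μL

Step 1: 300 μL brought to 750 μL → factor 750/300 = 2.5
Step 2: 0.5 mL brought to 3.75 mL → factor 3.75/0.5 = 7.5
Step 3: 1.5 mL + 21 mL = 22.5 mL total → factor 22.5/1.5 = 15
Step 4: 400 μL + 7.6 mL = 8000 μL total → factor 8000/400 = 20
Step 5: 0.1 mL brought to 2 mL → factor 2/0.1 = 20
Overall dilution factor = 2.5 × 7.5 × 15 × 20 × 20 = 1.125 × 10^5
Stock = 267 copies/μL × 1.125 × 10^5 = 3.00 × 10^7 copies/μL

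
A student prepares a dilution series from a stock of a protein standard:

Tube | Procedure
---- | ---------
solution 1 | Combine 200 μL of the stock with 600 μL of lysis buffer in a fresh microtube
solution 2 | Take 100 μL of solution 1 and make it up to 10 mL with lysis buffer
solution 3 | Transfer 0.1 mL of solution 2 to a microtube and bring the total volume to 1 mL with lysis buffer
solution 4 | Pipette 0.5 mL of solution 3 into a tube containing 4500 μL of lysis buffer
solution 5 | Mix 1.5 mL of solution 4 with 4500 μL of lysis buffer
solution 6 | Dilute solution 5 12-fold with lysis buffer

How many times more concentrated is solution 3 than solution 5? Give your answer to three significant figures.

Step 1: 200 μL + 600 μL = 800 μL total → factor 800/200 = 4
Step 2: 100 μL brought to 10 mL → factor 10000/100 = 100
Step 3: 0.1 mL brought to 1 mL → factor 1/0.1 = 10
Step 4: 0.5 mL + 4500 μL = 5 mL total → factor 5/0.5 = 10
Step 5: 1.5 mL + 4500 μL = 6 mL total → factor 6/1.5 = 4
Dilution factor to solution 3 = 4000; to solution 5 = 1.6 × 10^5
[solution 3]/[solution 5] = (factor to solution 5)/(factor to solution 3) = 1.6 × 10^5/4000 = 40.0

40.0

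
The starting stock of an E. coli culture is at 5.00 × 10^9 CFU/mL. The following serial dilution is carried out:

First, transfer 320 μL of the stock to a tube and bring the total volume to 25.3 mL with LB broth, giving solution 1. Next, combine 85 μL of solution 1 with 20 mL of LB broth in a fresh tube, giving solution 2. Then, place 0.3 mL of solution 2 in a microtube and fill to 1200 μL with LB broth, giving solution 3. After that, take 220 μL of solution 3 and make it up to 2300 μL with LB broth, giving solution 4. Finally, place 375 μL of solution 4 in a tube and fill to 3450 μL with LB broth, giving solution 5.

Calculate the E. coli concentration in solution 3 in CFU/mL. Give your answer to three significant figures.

Step 1: 320 μL brought to 25.3 mL → factor 25300/320 = 79.062
Step 2: 85 μL + 20 mL = 20085 μL total → factor 20085/85 = 236.29
Step 3: 0.3 mL brought to 1200 μL → factor 1.2/0.3 = 4
Dilution factor through solution 3 = 79.062 × 236.29 × 4 = 74728
[solution 3] = 5.00 × 10^9 CFU/mL / 74728 = 6.69 × 10^4 CFU/mL

6.69 × 10^4 CFU/mL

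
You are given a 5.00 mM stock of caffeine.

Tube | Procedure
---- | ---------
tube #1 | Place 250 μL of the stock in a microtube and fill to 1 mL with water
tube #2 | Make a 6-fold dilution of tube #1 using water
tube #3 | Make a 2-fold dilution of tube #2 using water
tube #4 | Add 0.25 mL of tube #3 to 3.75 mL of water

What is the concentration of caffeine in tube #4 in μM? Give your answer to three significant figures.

Step 1: 250 μL brought to 1 mL → factor 1000/250 = 4
Step 2: 6-fold → factor 6
Step 3: 2-fold → factor 2
Step 4: 0.25 mL + 3.75 mL = 4 mL total → factor 4/0.25 = 16
Overall dilution factor = 4 × 6 × 2 × 16 = 768
Final = 5.00 mM / 768 = 0.006510 mM = 6.51 μM

6.51 μM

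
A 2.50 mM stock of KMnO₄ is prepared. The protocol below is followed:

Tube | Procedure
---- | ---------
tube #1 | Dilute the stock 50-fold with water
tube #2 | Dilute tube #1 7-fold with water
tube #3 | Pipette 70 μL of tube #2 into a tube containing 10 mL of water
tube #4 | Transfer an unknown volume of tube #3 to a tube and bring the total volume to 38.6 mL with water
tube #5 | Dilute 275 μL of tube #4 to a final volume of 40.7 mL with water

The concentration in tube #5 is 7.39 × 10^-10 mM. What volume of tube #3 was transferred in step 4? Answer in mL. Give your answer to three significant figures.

Step 1: 50-fold → factor 50
Step 2: 7-fold → factor 7
Step 3: 70 μL + 10 mL = 10070 μL total → factor 10070/70 = 143.86
Step 4: v brought to 38.6 mL → factor = 38.6 mL/v
Step 5: 275 μL brought to 40.7 mL → factor 40700/275 = 148
Product of known-step factors = 7.4518 × 10^6
Overall factor = 2.50 mM / (7.39 × 10^-10 mM) = 3.3829 × 10^9
Step-4 factor = 3.3829 × 10^9 / 7.4518 × 10^6 = 453.98
v = 38.6 mL / 453.98 = 0.0850 mL

0.0850 mL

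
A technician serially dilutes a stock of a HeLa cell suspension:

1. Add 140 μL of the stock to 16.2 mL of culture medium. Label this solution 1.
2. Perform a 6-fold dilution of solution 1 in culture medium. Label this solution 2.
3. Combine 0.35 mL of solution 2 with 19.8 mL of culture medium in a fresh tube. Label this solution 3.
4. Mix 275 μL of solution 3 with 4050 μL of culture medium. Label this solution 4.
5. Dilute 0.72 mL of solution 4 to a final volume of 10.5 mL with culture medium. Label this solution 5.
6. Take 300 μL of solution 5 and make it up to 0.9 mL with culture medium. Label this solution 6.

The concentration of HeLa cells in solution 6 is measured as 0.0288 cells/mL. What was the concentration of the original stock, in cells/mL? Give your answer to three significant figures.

7.99 × 10^5 cells/mL

Step 1: 140 μL + 16.2 mL = 16340 μL total → factor 16340/140 = 116.71
Step 2: 6-fold → factor 6
Step 3: 0.35 mL + 19.8 mL = 20.15 mL total → factor 20.15/0.35 = 57.571
Step 4: 275 μL + 4050 μL = 4325 μL total → factor 4325/275 = 15.727
Step 5: 0.72 mL brought to 10.5 mL → factor 10.5/0.72 = 14.583
Step 6: 300 μL brought to 0.9 mL → factor 900/300 = 3
Overall dilution factor = 116.71 × 6 × 57.571 × 15.727 × 14.583 × 3 = 2.774 × 10^7
Stock = 0.0288 cells/mL × 2.774 × 10^7 = 7.99 × 10^5 cells/mL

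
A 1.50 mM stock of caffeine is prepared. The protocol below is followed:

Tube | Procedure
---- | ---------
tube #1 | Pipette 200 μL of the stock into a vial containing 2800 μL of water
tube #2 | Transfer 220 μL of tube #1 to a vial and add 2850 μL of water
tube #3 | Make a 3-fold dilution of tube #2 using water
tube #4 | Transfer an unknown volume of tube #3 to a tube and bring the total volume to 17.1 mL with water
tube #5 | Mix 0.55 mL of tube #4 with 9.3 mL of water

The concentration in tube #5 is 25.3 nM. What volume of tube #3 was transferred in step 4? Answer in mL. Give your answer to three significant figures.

3.24 mL

Step 1: 200 μL + 2800 μL = 3000 μL total → factor 3000/200 = 15
Step 2: 220 μL + 2850 μL = 3070 μL total → factor 3070/220 = 13.955
Step 3: 3-fold → factor 3
Step 4: v brought to 17.1 mL → factor = 17.1 mL/v
Step 5: 0.55 mL + 9.3 mL = 9.85 mL total → factor 9.85/0.55 = 17.909
Product of known-step factors = 11246
Overall factor = 1.50 mM / (25.3 nM) = 59289
Step-4 factor = 59289 / 11246 = 5.2719
v = 17.1 mL / 5.2719 = 3.24 mL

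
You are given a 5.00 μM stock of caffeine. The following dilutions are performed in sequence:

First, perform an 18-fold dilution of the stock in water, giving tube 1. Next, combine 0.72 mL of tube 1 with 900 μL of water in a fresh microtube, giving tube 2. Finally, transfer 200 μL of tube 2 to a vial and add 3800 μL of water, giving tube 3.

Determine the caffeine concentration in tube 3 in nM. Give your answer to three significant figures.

6.17 nM

Step 1: 18-fold → factor 18
Step 2: 0.72 mL + 900 μL = 1.62 mL total → factor 1.62/0.72 = 2.25
Step 3: 200 μL + 3800 μL = 4000 μL total → factor 4000/200 = 20
Overall dilution factor = 18 × 2.25 × 20 = 810
Final = 5.00 μM / 810 = 0.006173 μM = 6.17 nM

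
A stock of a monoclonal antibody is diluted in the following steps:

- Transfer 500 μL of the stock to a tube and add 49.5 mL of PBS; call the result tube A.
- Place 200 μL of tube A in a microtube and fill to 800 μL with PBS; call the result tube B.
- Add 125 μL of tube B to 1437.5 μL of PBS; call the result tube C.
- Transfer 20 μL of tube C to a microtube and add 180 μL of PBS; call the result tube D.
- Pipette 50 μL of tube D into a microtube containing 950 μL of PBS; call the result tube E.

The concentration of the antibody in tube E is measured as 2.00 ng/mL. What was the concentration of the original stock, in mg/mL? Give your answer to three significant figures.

2.00 mg/mL

Step 1: 500 μL + 49.5 mL = 50000 μL total → factor 50000/500 = 100
Step 2: 200 μL brought to 800 μL → factor 800/200 = 4
Step 3: 125 μL + 1437.5 μL = 1562.5 μL total → factor 1562.5/125 = 12.5
Step 4: 20 μL + 180 μL = 200 μL total → factor 200/20 = 10
Step 5: 50 μL + 950 μL = 1000 μL total → factor 1000/50 = 20
Overall dilution factor = 100 × 4 × 12.5 × 10 × 20 = 1 × 10^6
Stock = 2.00 ng/mL × 1 × 10^6 = 2.000 × 10^6 ng/mL = 2.00 mg/mL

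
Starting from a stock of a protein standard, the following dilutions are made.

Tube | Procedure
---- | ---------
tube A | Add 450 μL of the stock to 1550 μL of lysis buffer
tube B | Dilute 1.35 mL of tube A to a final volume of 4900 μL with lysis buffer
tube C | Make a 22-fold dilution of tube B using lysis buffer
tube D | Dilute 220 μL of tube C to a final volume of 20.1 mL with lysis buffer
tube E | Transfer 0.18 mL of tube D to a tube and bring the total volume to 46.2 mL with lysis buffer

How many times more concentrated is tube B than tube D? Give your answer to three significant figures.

2.01 × 10^3

Step 1: 450 μL + 1550 μL = 2000 μL total → factor 2000/450 = 4.4444
Step 2: 1.35 mL brought to 4900 μL → factor 4.9/1.35 = 3.6296
Step 3: 22-fold → factor 22
Step 4: 220 μL brought to 20.1 mL → factor 20100/220 = 91.364
Dilution factor to tube B = 16.132; to tube D = 32425
[tube B]/[tube D] = (factor to tube D)/(factor to tube B) = 32425/16.132 = 2.01 × 10^3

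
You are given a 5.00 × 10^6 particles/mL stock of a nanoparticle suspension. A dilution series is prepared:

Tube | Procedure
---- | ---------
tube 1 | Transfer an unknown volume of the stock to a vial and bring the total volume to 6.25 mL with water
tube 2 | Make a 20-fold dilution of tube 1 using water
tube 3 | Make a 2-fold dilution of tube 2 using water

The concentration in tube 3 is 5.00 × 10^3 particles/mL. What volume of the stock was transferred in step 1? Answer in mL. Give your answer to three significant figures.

Step 1: v brought to 6.25 mL → factor = 6.25 mL/v
Step 2: 20-fold → factor 20
Step 3: 2-fold → factor 2
Product of known-step factors = 40
Overall factor = 5.00 × 10^6 particles/mL / (5.00 × 10^3 particles/mL) = 1000
Step-1 factor = 1000 / 40 = 25
v = 6.25 mL / 25 = 0.250 mL

0.250 mL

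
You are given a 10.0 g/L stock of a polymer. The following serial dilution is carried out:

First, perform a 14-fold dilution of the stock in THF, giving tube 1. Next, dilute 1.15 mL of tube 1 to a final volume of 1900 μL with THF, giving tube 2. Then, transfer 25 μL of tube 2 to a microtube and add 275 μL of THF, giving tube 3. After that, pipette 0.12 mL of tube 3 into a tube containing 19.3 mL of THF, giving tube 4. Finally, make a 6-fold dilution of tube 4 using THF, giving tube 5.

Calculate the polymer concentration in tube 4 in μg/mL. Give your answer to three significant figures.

Step 1: 14-fold → factor 14
Step 2: 1.15 mL brought to 1900 μL → factor 1.9/1.15 = 1.6522
Step 3: 25 μL + 275 μL = 300 μL total → factor 300/25 = 12
Step 4: 0.12 mL + 19.3 mL = 19.42 mL total → factor 19.42/0.12 = 161.83
Dilution factor through tube 4 = 14 × 1.6522 × 12 × 161.83 = 44919
[tube 4] = 10.0 g/L / 44919 = 0.0002226 g/L = 0.223 μg/mL

0.223 μg/mL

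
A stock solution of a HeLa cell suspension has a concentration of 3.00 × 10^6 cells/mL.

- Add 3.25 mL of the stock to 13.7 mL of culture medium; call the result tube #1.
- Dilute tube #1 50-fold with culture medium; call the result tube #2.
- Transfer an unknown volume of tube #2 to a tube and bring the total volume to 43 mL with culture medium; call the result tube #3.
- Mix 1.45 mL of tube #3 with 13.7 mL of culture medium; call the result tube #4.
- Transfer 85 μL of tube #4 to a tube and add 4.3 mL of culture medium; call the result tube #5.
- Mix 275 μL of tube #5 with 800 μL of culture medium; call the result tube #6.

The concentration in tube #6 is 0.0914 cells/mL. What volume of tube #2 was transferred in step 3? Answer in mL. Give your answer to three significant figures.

Step 1: 3.25 mL + 13.7 mL = 16.95 mL total → factor 16.95/3.25 = 5.2154
Step 2: 50-fold → factor 50
Step 3: v brought to 43 mL → factor = 43 mL/v
Step 4: 1.45 mL + 13.7 mL = 15.15 mL total → factor 15.15/1.45 = 10.448
Step 5: 85 μL + 4.3 mL = 4385 μL total → factor 4385/85 = 51.588
Step 6: 275 μL + 800 μL = 1075 μL total → factor 1075/275 = 3.9091
Product of known-step factors = 5.4945 × 10^5
Overall factor = 3.00 × 10^6 cells/mL / (0.0914 cells/mL) = 3.2823 × 10^7
Step-3 factor = 3.2823 × 10^7 / 5.4945 × 10^5 = 59.738
v = 43 mL / 59.738 = 0.720 mL

0.720 mL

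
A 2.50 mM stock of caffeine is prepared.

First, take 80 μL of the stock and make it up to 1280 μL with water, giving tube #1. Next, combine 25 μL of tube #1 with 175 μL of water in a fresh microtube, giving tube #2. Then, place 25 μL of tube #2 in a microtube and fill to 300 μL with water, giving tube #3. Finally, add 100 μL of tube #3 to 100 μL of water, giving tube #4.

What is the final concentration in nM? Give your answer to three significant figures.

814 nM

Step 1: 80 μL brought to 1280 μL → factor 1280/80 = 16
Step 2: 25 μL + 175 μL = 200 μL total → factor 200/25 = 8
Step 3: 25 μL brought to 300 μL → factor 300/25 = 12
Step 4: 100 μL + 100 μL = 200 μL total → factor 200/100 = 2
Overall dilution factor = 16 × 8 × 12 × 2 = 3072
Final = 2.50 mM / 3072 = 0.0008138 mM = 814 nM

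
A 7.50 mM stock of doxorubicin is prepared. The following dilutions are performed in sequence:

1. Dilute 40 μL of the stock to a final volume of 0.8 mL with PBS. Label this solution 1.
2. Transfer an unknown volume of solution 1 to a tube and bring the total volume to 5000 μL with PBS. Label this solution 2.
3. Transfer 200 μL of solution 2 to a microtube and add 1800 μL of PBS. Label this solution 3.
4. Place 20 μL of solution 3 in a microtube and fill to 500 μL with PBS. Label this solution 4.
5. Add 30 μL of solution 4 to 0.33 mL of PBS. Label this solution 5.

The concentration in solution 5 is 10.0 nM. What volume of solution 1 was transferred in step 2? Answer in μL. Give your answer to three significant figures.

400 μL

Step 1: 40 μL brought to 0.8 mL → factor 800/40 = 20
Step 2: v brought to 5000 μL → factor = 5000 μL/v
Step 3: 200 μL + 1800 μL = 2000 μL total → factor 2000/200 = 10
Step 4: 20 μL brought to 500 μL → factor 500/20 = 25
Step 5: 30 μL + 0.33 mL = 360 μL total → factor 360/30 = 12
Product of known-step factors = 60000
Overall factor = 7.50 mM / (10.0 nM) = 7.5 × 10^5
Step-2 factor = 7.5 × 10^5 / 60000 = 12.5
v = 5000 μL / 12.5 = 400 μL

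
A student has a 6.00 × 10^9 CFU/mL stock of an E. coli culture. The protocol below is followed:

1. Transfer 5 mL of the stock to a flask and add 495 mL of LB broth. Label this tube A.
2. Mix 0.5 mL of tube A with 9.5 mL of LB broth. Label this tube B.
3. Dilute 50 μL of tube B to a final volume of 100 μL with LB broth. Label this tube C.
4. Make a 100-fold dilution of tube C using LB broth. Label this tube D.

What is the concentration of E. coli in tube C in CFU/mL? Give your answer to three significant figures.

Step 1: 5 mL + 495 mL = 500 mL total → factor 500/5 = 100
Step 2: 0.5 mL + 9.5 mL = 10 mL total → factor 10/0.5 = 20
Step 3: 50 μL brought to 100 μL → factor 100/50 = 2
Dilution factor through tube C = 100 × 20 × 2 = 4000
[tube C] = 6.00 × 10^9 CFU/mL / 4000 = 1.50 × 10^6 CFU/mL

1.50 × 10^6 CFU/mL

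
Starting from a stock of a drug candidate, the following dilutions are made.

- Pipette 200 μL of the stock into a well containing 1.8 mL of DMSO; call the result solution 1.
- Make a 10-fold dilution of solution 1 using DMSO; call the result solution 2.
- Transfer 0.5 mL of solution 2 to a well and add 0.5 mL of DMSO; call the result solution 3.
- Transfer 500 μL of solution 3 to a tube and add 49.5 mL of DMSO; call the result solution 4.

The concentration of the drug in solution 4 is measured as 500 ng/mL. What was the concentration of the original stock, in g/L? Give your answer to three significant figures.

Step 1: 200 μL + 1.8 mL = 2000 μL total → factor 2000/200 = 10
Step 2: 10-fold → factor 10
Step 3: 0.5 mL + 0.5 mL = 1 mL total → factor 1/0.5 = 2
Step 4: 500 μL + 49.5 mL = 50000 μL total → factor 50000/500 = 100
Overall dilution factor = 10 × 10 × 2 × 100 = 20000
Stock = 500 ng/mL × 20000 = 1.000 × 10^7 ng/mL = 10.0 g/L

10.0 g/L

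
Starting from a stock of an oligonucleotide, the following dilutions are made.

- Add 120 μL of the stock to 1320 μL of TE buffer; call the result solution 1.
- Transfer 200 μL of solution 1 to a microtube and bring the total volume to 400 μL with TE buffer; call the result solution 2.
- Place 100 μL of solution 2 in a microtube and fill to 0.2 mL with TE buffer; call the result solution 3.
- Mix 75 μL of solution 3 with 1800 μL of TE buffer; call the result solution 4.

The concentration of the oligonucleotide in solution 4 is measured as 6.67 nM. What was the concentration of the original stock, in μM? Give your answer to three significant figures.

Step 1: 120 μL + 1320 μL = 1440 μL total → factor 1440/120 = 12
Step 2: 200 μL brought to 400 μL → factor 400/200 = 2
Step 3: 100 μL brought to 0.2 mL → factor 200/100 = 2
Step 4: 75 μL + 1800 μL = 1875 μL total → factor 1875/75 = 25
Overall dilution factor = 12 × 2 × 2 × 25 = 1200
Stock = 6.67 nM × 1200 = 8004 nM = 8.00 μM

8.00 μM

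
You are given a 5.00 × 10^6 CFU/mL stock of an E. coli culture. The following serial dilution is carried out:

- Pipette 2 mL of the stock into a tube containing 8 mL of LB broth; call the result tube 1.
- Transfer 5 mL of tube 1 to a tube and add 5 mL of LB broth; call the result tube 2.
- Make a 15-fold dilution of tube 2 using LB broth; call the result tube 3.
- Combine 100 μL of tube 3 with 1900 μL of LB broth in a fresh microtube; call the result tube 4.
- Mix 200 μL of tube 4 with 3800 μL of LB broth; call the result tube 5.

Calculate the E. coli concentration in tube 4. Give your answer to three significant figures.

1.67 × 10^3 CFU/mL

Step 1: 2 mL + 8 mL = 10 mL total → factor 10/2 = 5
Step 2: 5 mL + 5 mL = 10 mL total → factor 10/5 = 2
Step 3: 15-fold → factor 15
Step 4: 100 μL + 1900 μL = 2000 μL total → factor 2000/100 = 20
Dilution factor through tube 4 = 5 × 2 × 15 × 20 = 3000
[tube 4] = 5.00 × 10^6 CFU/mL / 3000 = 1.67 × 10^3 CFU/mL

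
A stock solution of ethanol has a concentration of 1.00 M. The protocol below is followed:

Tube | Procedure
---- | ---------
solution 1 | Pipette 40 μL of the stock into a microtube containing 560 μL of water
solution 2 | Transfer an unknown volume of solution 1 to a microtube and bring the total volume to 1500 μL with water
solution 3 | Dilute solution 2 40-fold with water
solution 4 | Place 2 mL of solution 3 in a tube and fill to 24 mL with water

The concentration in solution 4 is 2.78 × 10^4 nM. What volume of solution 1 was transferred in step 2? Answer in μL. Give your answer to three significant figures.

Step 1: 40 μL + 560 μL = 600 μL total → factor 600/40 = 15
Step 2: v brought to 1500 μL → factor = 1500 μL/v
Step 3: 40-fold → factor 40
Step 4: 2 mL brought to 24 mL → factor 24/2 = 12
Product of known-step factors = 7200
Overall factor = 1.00 M / (2.78 × 10^4 nM) = 35971
Step-2 factor = 35971 / 7200 = 4.996
v = 1500 μL / 4.996 = 300 μL

300 μL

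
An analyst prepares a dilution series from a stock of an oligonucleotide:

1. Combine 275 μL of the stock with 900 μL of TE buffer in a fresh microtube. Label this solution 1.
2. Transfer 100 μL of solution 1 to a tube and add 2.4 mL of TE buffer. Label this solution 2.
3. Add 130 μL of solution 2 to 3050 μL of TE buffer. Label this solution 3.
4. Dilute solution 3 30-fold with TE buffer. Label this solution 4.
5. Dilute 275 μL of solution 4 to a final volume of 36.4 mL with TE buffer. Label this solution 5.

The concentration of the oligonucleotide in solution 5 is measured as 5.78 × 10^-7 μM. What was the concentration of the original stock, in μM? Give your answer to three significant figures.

Step 1: 275 μL + 900 μL = 1175 μL total → factor 1175/275 = 4.2727
Step 2: 100 μL + 2.4 mL = 2500 μL total → factor 2500/100 = 25
Step 3: 130 μL + 3050 μL = 3180 μL total → factor 3180/130 = 24.462
Step 4: 30-fold → factor 30
Step 5: 275 μL brought to 36.4 mL → factor 36400/275 = 132.36
Overall dilution factor = 4.2727 × 25 × 24.462 × 30 × 132.36 = 1.0376 × 10^7
Stock = 5.78 × 10^-7 μM × 1.0376 × 10^7 = 6.00 μM

6.00 μM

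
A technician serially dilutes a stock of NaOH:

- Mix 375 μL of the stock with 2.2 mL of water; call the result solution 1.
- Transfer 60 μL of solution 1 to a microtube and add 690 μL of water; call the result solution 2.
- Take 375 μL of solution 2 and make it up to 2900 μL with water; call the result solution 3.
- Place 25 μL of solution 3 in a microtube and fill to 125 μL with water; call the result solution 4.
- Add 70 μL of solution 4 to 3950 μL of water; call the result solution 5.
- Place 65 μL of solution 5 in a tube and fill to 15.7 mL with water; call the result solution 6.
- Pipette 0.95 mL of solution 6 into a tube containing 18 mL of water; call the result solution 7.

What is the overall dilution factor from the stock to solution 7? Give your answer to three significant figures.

9.18 × 10^8

Step 1: 375 μL + 2.2 mL = 2575 μL total → factor 2575/375 = 6.8667
Step 2: 60 μL + 690 μL = 750 μL total → factor 750/60 = 12.5
Step 3: 375 μL brought to 2900 μL → factor 2900/375 = 7.7333
Step 4: 25 μL brought to 125 μL → factor 125/25 = 5
Step 5: 70 μL + 3950 μL = 4020 μL total → factor 4020/70 = 57.429
Step 6: 65 μL brought to 15.7 mL → factor 15700/65 = 241.54
Step 7: 0.95 mL + 18 mL = 18.95 mL total → factor 18.95/0.95 = 19.947
Overall dilution factor = 6.8667 × 12.5 × 7.7333 × 5 × 57.429 × 241.54 × 19.947 = 9.1832 × 10^8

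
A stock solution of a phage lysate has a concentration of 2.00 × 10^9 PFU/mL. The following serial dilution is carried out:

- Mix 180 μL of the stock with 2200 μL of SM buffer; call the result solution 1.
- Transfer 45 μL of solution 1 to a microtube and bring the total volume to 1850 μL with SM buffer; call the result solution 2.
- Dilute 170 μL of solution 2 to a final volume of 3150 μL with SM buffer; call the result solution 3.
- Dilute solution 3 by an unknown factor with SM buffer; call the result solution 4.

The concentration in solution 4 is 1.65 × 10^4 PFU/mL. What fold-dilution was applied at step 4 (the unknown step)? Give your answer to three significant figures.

12.0-fold

Step 1: 180 μL + 2200 μL = 2380 μL total → factor 2380/180 = 13.222
Step 2: 45 μL brought to 1850 μL → factor 1850/45 = 41.111
Step 3: 170 μL brought to 3150 μL → factor 3150/170 = 18.529
Step 4: unknown factor x
Product of known-step factors = 10072
Overall factor = 2.00 × 10^9 PFU/mL / (1.65 × 10^4 PFU/mL) = 1.2121 × 10^5
x = 1.2121 × 10^5 / 10072 = 12.0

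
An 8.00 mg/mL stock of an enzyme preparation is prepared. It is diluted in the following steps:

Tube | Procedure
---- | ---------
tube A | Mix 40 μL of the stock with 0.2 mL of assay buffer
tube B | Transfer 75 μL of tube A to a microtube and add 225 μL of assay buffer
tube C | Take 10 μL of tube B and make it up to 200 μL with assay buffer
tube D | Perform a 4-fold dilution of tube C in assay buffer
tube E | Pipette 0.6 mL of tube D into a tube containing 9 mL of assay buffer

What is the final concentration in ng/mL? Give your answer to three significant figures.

260 ng/mL

Step 1: 40 μL + 0.2 mL = 240 μL total → factor 240/40 = 6
Step 2: 75 μL + 225 μL = 300 μL total → factor 300/75 = 4
Step 3: 10 μL brought to 200 μL → factor 200/10 = 20
Step 4: 4-fold → factor 4
Step 5: 0.6 mL + 9 mL = 9.6 mL total → factor 9.6/0.6 = 16
Overall dilution factor = 6 × 4 × 20 × 4 × 16 = 30720
Final = 8.00 mg/mL / 30720 = 0.0002604 mg/mL = 260 ng/mL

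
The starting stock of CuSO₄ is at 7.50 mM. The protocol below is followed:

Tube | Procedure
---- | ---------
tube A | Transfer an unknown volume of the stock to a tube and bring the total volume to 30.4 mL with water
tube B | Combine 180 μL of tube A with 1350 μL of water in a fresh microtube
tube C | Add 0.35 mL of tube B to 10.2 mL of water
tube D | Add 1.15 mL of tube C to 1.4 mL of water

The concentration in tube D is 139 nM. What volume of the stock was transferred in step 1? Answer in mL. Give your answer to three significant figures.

0.320 mL

Step 1: v brought to 30.4 mL → factor = 30.4 mL/v
Step 2: 180 μL + 1350 μL = 1530 μL total → factor 1530/180 = 8.5
Step 3: 0.35 mL + 10.2 mL = 10.55 mL total → factor 10.55/0.35 = 30.143
Step 4: 1.15 mL + 1.4 mL = 2.55 mL total → factor 2.55/1.15 = 2.2174
Product of known-step factors = 568.13
Overall factor = 7.50 mM / (139 nM) = 53957
Step-1 factor = 53957 / 568.13 = 94.973
v = 30.4 mL / 94.973 = 0.320 mL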